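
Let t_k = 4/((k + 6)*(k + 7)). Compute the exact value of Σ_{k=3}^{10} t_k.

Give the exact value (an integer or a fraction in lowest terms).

Ratio r(k) = (k + 6)/(k + 8).
Gosper form: A/B · C(k+1)/C(k) with A=k + 6, B=k + 8, C=1.
Key eq: (k + 6)·f(k+1) = (k + 7)·f(k) + (1).
Bound: deg f ≤ 1.
Solving with deg f ≤ 1: f(k) = k/6.
Certificate R = B(k−1)f/C = k*(k + 7)/6 gives s_k = 2*k/(3*(k + 6)).
Check: Δs_k = 4/(k**2 + 13*k + 42). ✓
Σ_(k=3)^(10) t_k = s_(11) − s_(3) = 22/51 − (2/9) = 32/153.

Σ = 32/153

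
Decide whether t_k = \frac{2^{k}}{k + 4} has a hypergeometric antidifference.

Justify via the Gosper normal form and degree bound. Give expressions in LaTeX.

No — key equation has no polynomial f.

Compute t_(k+1)/t_k: get 2*(k + 4)/(k + 5).
Factor: A=2*k + 8; B=k + 5; C=1.
Solve (2*k + 8)·f(k+1) − (k + 4)·f(k) = 1.
Degrees (1,1,0) ⇒ d ≤ -1.
Bound -1 < 0, so the key equation has no polynomial solution.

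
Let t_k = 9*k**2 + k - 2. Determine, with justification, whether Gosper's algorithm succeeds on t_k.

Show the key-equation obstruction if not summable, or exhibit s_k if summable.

Yes. s_k = k*(3*k**2 - 4*k - 1).

r(k) = (k + 9*(k + 1)**2 - 1)/(9*k**2 + k - 2) after simplifying.
So A=1 and B=1, with C=k**2 + k/9 - 2/9.
Need (1)·f(k+1) − (1)·f(k) = k**2 + k/9 - 2/9.
Degrees (0,0,2) ⇒ d ≤ 3.
Match coefficients ⇒ f(k) = k*(3*k**2 - 4*k - 1)/9.
R(k) = B(k−1)·f(k)/C(k) = k*(3*k**2 - 4*k - 1)/(9*k**2 + k - 2); s_k = R·t_k = k*(3*k**2 - 4*k - 1).
s_(k+1) − s_k = 9*k**2 + k - 2 = t_k.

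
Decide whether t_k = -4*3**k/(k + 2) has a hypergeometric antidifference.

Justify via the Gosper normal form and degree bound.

t_(k+1)/t_k = 3*(k + 2)/(k + 3).
So A=3*k + 6 and B=k + 3, with C=1.
Set up (3*k + 6)·f(k+1) − (k + 2)·f(k) − (1) = 0.
d = -1 from the (1,1,0) case.
deg f ≤ -1 is impossible — no certificate.

No — key equation has no polynomial f.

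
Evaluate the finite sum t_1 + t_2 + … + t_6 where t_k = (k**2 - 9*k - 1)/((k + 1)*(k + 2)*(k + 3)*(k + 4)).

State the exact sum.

Ratio r(k) = (k + 1)*(9*k - (k + 1)**2 + 10)/((k + 5)*(-k**2 + 9*k + 1)).
Factor: A=k + 1; B=k + 5; C=k**2 - 9*k - 1.
f must satisfy (k + 1)·f(k+1) − (k + 4)·f(k) = k**2 - 9*k - 1.
From deg A=1, deg B=1, deg C=2: d=3.
Solving with deg f ≤ 3: f(k) = -k*(k**2 + 12*k - 7)/6.
Then R = B(k−1)f/C = -k*(k + 4)*(k**2 + 12*k - 7)/(6*(k**2 - 9*k - 1)), so s_k = R(k)·t_k = k*(-k**2 - 12*k + 7)/(6*(k + 1)*(k + 2)*(k + 3)).
Verify: (k**2 - 9*k - 1)/(k**4 + 10*k**3 + 35*k**2 + 50*k + 24) matches t_k.
Sum = s_(7) − s_(1); s_(7) = -49/240, s_(1) = -1/24 ⇒ -13/80.

Σ = -13/80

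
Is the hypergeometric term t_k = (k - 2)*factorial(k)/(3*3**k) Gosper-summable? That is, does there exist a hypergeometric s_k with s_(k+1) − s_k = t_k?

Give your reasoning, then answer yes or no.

Step 1: r(k) = (k**2 - 1)/(3*(k - 2)).
A = k/3 + 1/3, B = 1, C = k - 2.
Solve (k/3 + 1/3)·f(k+1) − (1)·f(k) = k - 2.
deg f ≤ 0 (via 1,0,1).
Match coefficients ⇒ f(k) = 3.
Then R = B(k−1)f/C = 3/(k - 2), so s_k = R(k)·t_k = factorial(k)/3**k.
Δs = (k - 2)*factorial(k)/(3*3**k), as required.

Yes. s_k = factorial(k)/3**k.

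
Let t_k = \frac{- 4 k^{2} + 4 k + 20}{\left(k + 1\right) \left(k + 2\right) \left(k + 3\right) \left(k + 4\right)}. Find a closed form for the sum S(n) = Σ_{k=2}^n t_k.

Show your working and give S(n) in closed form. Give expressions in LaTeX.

S(n) = \frac{- n^{3} + 3 n^{2} + 10 n - 12}{3 \left(n^{3} + 9 n^{2} + 26 n + 24\right)}

t_(k+1)/t_k = (k + 1)*(k - (k + 1)**2 + 6)/((k + 5)*(-k**2 + k + 5)).
A = k + 1, B = k + 5, C = k**2 - k - 5.
Set up (k + 1)·f(k+1) − (k + 4)·f(k) − (k**2 - k - 5) = 0.
Degrees (1,1,2) ⇒ d ≤ 3.
A polynomial solution: f(k) = -k*(k**2 + 12*k + 17)/6.
Then R = B(k−1)f/C = -k*(k + 4)*(k**2 + 12*k + 17)/(6*(k**2 - k - 5)), so s_k = R(k)·t_k = 2*k*(k**2 + 12*k + 17)/(3*(k + 1)*(k + 2)*(k + 3)).
Verify: 4*(-k**2 + k + 5)/(k**4 + 10*k**3 + 35*k**2 + 50*k + 24) matches t_k.
Telescope: S(n) = s_(n+1) − s_(2) = 2*(n**3 + 15*n**2 + 44*n + 30)/(3*(n**3 + 9*n**2 + 26*n + 24)) − (1) = (-n**3 + 3*n**2 + 10*n - 12)/(3*(n**3 + 9*n**2 + 26*n + 24)).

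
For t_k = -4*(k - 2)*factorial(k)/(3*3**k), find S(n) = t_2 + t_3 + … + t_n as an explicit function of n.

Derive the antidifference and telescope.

S(n) = 3**(-n - 2)*(8*3**n - 12*n*factorial(n) - 12*factorial(n))

Step 1: r(k) = (k**2 - 1)/(3*(k - 2)).
So A=k/3 + 1/3 and B=1, with C=k - 2.
Need (k/3 + 1/3)·f(k+1) − (1)·f(k) = k - 2.
From deg A=1, deg B=0, deg C=1: d=0.
A polynomial solution: f(k) = 3.
R(k) = B(k−1)·f(k)/C(k) = 3/(k - 2); s_k = R·t_k = -4*factorial(k)/3**k.
Verify: -4*(k - 2)*factorial(k)/(3*3**k) matches t_k.
s_(n+1) = -4*3**(-n - 1)*factorial(n + 1) and s_(2) = -8/9, so S(n) = 3**(-n - 2)*(8*3**n - 12*n*factorial(n) - 12*factorial(n)).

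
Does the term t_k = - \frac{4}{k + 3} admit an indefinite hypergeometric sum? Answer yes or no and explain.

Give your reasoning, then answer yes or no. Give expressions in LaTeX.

No — the linear system for f has no solution.

t_(k+1)/t_k = (k + 3)/(k + 4).
A = k + 3, B = k + 4, C = 1.
Need (k + 3)·f(k+1) − (k + 3)·f(k) = 1.
Degrees (1,1,0) ⇒ d ≤ 0.
Write f(k) = c0. Then LHS − RHS = -1, requiring -1 = 0: contradictory. No certificate.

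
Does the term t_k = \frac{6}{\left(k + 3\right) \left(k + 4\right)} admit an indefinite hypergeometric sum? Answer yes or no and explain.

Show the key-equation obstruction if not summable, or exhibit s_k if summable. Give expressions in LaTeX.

Step 1: r(k) = (k + 3)/(k + 5).
Take A(k)=k + 3, B(k)=k + 5, C(k)=1.
Key eq: (k + 3)·f(k+1) = (k + 4)·f(k) + (1).
From deg A=1, deg B=1, deg C=0: d=1.
Match coefficients ⇒ f(k) = k/3.
Certificate R = B(k−1)f/C = k*(k + 4)/3 gives s_k = 2*k/(k + 3).
Verify: 6/(k**2 + 7*k + 12) matches t_k.

Yes. s_k = \frac{2 k}{k + 3}.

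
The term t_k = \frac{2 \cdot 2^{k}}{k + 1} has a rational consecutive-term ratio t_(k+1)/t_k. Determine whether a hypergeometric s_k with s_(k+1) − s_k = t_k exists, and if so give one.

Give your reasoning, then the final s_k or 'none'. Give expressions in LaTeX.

none — t_k is not Gosper-summable

r(k) = 2*(k + 1)/(k + 2) after simplifying.
A = 2*k + 2, B = k + 2, C = 1.
Key eq: (2*k + 2)·f(k+1) = (k + 1)·f(k) + (1).
From deg A=1, deg B=1, deg C=0: d=-1.
deg f ≤ -1 is impossible — no certificate.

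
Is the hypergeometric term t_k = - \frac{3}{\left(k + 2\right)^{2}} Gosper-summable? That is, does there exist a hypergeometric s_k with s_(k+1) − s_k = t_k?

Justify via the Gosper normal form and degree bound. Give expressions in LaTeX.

Step 1: r(k) = (k + 2)**2/(k + 3)**2.
So A=k**2 + 4*k + 4 and B=k**2 + 6*k + 9, with C=1.
Solve (k**2 + 4*k + 4)·f(k+1) − (k**2 + 4*k + 4)·f(k) = 1.
Bound: deg f ≤ 0.
Put f(k) = c0: A·f(k+1) − B(k−1)·f(k) − C = -1; need -1 = 0 — inconsistent ⇒ no f, not summable.

No — key equation has no polynomial f.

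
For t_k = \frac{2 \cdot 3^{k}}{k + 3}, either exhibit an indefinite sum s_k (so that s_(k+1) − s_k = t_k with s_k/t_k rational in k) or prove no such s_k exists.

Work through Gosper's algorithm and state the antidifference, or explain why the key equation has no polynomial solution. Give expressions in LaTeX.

The ratio is 3*(k + 3)/(k + 4).
Take A(k)=3*k + 9, B(k)=k + 4, C(k)=1.
Need (3*k + 9)·f(k+1) − (k + 3)·f(k) = 1.
Degrees (1,1,0) ⇒ d ≤ -1.
deg f ≤ -1 is impossible — no certificate.

not Gosper-summable; s_k does not exist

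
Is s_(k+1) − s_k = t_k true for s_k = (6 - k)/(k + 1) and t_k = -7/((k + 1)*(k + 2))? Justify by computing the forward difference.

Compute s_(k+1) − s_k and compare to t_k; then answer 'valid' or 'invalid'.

s_(k+1) = (5 - k)/(k + 2)
s_(k+1) − s_k = -7/(k**2 + 3*k + 2)
(s_(k+1) − s_k) − t_k = 0

Valid — Δs_k = t_k.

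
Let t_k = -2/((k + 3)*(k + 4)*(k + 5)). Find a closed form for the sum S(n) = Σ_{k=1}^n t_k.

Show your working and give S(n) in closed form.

r(k) = (k + 3)/(k + 6) after simplifying.
Take A(k)=k + 3, B(k)=k + 6, C(k)=1.
Solve (k + 3)·f(k+1) − (k + 5)·f(k) = 1.
Degrees (1,1,0) ⇒ d ≤ 2.
Coefficient equations give f(k) = k*(k + 7)/24.
Get s_k = R·t_k = k*(-k - 7)/(12*(k + 3)*(k + 4)) with R(k) = B(k−1)f(k)/C(k) = k*(k + 5)*(k + 7)/24.
Verify: -2/(k**3 + 12*k**2 + 47*k + 60) matches t_k.
s_(n+1) = (-n**2 - 9*n - 8)/(12*(n**2 + 9*n + 20)) and s_(1) = -1/30, so S(n) = n*(-n - 9)/(20*(n**2 + 9*n + 20)).

S(n) = n*(-n - 9)/(20*(n**2 + 9*n + 20))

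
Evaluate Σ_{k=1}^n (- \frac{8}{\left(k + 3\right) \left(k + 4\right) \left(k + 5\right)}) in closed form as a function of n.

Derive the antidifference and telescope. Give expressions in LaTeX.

Ratio r(k) = (k + 3)/(k + 6).
Take A(k)=k + 3, B(k)=k + 6, C(k)=1.
Set up (k + 3)·f(k+1) − (k + 5)·f(k) − (1) = 0.
deg f ≤ 2 (via 1,1,0).
Coefficient equations give f(k) = k*(k + 7)/24.
Certificate R = B(k−1)f/C = k*(k + 5)*(k + 7)/24 gives s_k = k*(-k - 7)/(3*(k + 3)*(k + 4)).
Check: Δs_k = -8/(k**3 + 12*k**2 + 47*k + 60). ✓
Σ_(k=1)^n t_k = s_(n+1) − s_(1) = ((-n**2 - 9*n - 8)/(3*(n**2 + 9*n + 20))) − (-2/15), i.e. n*(-n - 9)/(5*(n**2 + 9*n + 20)).

S(n) = \frac{n \left(- n - 9\right)}{5 \left(n^{2} + 9 n + 20\right)}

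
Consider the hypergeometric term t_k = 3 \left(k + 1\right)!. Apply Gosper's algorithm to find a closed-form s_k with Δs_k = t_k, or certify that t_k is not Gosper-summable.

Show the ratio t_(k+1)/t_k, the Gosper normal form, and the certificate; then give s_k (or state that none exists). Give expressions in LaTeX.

none (Gosper's algorithm certifies no s_k)

Ratio r(k) = k + 2.
Normal form (A,B,C) = (k + 2, 1, 1).
Need (k + 2)·f(k+1) − (1)·f(k) = 1.
Bound: deg f ≤ -1.
Negative degree bound (-1): no f exists, t_k not Gosper-summable.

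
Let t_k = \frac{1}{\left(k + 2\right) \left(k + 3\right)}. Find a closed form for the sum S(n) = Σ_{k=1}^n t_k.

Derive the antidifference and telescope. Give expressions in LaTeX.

S(n) = \frac{n}{3 \left(n + 3\right)}

The ratio is (k + 2)/(k + 4).
Take A(k)=k + 2, B(k)=k + 4, C(k)=1.
Key eq: (k + 2)·f(k+1) = (k + 3)·f(k) + (1).
Degrees (1,1,0) ⇒ d ≤ 1.
Match coefficients ⇒ f(k) = k/2.
Get s_k = R·t_k = k/(2*(k + 2)) with R(k) = B(k−1)f(k)/C(k) = k*(k + 3)/2.
s_(k+1) − s_k = 1/(k**2 + 5*k + 6) = t_k.
s_(n+1) = (n + 1)/(2*(n + 3)) and s_(1) = 1/6, so S(n) = n/(3*(n + 3)).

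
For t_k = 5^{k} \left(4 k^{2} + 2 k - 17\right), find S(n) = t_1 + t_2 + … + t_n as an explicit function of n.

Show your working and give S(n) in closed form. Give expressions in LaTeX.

Step 1: r(k) = 5*(4*k**2 + 10*k - 11)/(4*k**2 + 2*k - 17).
Normal form (A,B,C) = (5, 1, k**2 + k/2 - 17/4).
f must satisfy (5)·f(k+1) − (1)·f(k) = k**2 + k/2 - 17/4.
From deg A=0, deg B=0, deg C=2: d=2.
A polynomial solution: f(k) = (k - 3)*(k + 1)/4.
So s_k = (B(k−1)f/C)·t_k = ((k - 3)*(k + 1)/(4*k**2 + 2*k - 17))·t_k = 5**k*(k**2 - 2*k - 3).
s_(k+1) − s_k = 5**k*(4*k**2 + 2*k - 17) = t_k.
Telescope: S(n) = s_(n+1) − s_(1) = 5**(n + 1)*(n**2 - 4) − (-20) = 5*5**n*n**2 - 20*5**n + 20.

S(n) = 5 \cdot 5^{n} n^{2} - 20 \cdot 5^{n} + 20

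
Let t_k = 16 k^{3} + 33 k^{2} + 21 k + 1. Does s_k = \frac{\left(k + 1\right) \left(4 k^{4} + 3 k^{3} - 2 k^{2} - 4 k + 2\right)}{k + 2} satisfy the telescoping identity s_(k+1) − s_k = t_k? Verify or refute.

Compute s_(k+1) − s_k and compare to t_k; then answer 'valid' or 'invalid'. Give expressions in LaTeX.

Invalid: residual \frac{k \left(- 12 k^{3} - 62 k^{2} - 89 k - 47\right)}{k^{2} + 5 k + 6} ≠ 0.

s_(k+1) = (4*k**5 + 27*k**4 + 69*k**3 + 79*k**2 + 37*k + 6)/(k + 3)
s_(k+1) − s_k = (16*k**5 + 101*k**4 + 220*k**3 + 215*k**2 + 84*k + 6)/(k**2 + 5*k + 6)
(s_(k+1) − s_k) − t_k = k*(-12*k**3 - 62*k**2 - 89*k - 47)/(k**2 + 5*k + 6)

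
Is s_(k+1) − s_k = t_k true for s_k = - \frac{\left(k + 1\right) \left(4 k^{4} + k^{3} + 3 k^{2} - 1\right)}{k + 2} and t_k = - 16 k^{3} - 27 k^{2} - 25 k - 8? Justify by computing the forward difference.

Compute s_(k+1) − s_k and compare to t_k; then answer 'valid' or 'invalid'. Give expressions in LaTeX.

Invalid: residual \frac{12 k^{4} + 58 k^{3} + 76 k^{2} + 58 k + 17}{k^{2} + 5 k + 6} ≠ 0.

s_(k+1) = -(k + 2)*(4*(k + 1)**4 + (k + 1)**3 + 3*(k + 1)**2 - 1)/(k + 3)
s_(k+1) − s_k = (-16*k**5 - 95*k**4 - 198*k**3 - 219*k**2 - 132*k - 31)/(k**2 + 5*k + 6)
(s_(k+1) − s_k) − t_k = (12*k**4 + 58*k**3 + 76*k**2 + 58*k + 17)/(k**2 + 5*k + 6)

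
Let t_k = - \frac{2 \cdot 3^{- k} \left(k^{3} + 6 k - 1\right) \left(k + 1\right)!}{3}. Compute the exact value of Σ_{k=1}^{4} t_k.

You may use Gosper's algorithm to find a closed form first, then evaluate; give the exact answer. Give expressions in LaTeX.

Compute t_(k+1)/t_k: get (k + 2)*(6*k + (k + 1)**3 + 5)/(3*(k**3 + 6*k - 1)).
Normal form (A,B,C) = (k/3 + 2/3, 1, k**3 + 6*k - 1).
Solve (k/3 + 2/3)·f(k+1) − (1)·f(k) = k**3 + 6*k - 1.
From deg A=1, deg B=0, deg C=3: d=2.
Match coefficients ⇒ f(k) = 3*(k**2 - k + 1).
Certificate R = B(k−1)f/C = 3*(k**2 - k + 1)/(k**3 + 6*k - 1) gives s_k = -2*(k**2 - k + 1)*factorial(k + 1)/3**k.
Verify: -2*(k**3 + 6*k - 1)*factorial(k + 1)/(3*3**k) matches t_k.
Evaluate s at k=5 and k=1: -1120/9 and -4/3; difference -1108/9.

Σ = -1108/9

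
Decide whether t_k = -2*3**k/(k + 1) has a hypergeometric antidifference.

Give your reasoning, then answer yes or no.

No — key equation has no polynomial f.

Ratio r(k) = 3*(k + 1)/(k + 2).
A = 3*k + 3, B = k + 2, C = 1.
f must satisfy (3*k + 3)·f(k+1) − (k + 1)·f(k) = 1.
From deg A=1, deg B=1, deg C=0: d=-1.
Bound -1 < 0, so the key equation has no polynomial solution.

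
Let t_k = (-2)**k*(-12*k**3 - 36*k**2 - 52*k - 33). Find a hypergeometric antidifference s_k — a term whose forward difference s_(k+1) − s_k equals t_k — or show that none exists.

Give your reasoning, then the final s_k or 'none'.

Ratio r(k) = 2*(-12*k**3 - 72*k**2 - 160*k - 133)/(12*k**3 + 36*k**2 + 52*k + 33).
So A=-2 and B=1, with C=k**3 + 3*k**2 + 13*k/3 + 11/4.
Key eq: (-2)·f(k+1) = (1)·f(k) + (k**3 + 3*k**2 + 13*k/3 + 11/4).
Degrees (0,0,3) ⇒ d ≤ 3.
Solve for f: f(k) = -(4*k**3 + 4*k**2 + 4*k + 3)/12 (degree 3 ≤ 3).
Certificate R = B(k−1)f/C = -(4*k**3 + 4*k**2 + 4*k + 3)/(12*k**3 + 36*k**2 + 52*k + 33) gives s_k = (-2)**k*(4*k**3 + 4*k**2 + 4*k + 3).
s_(k+1) − s_k = (-2)**k*(-12*k**3 - 36*k**2 - 52*k - 33) = t_k.

s_k = (-2)**k*(4*k**3 + 4*k**2 + 4*k + 3)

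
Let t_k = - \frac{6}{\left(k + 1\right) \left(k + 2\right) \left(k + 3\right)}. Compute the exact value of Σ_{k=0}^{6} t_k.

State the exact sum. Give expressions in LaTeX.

Σ = -35/24

Step 1: r(k) = (k + 1)/(k + 4).
Factor: A=k + 1; B=k + 4; C=1.
Solve (k + 1)·f(k+1) − (k + 3)·f(k) = 1.
d = 2 from the (1,1,0) case.
Coefficient equations give f(k) = k*(k + 3)/4.
R(k) = B(k−1)·f(k)/C(k) = k*(k + 3)**2/4; s_k = R·t_k = 3*k*(-k - 3)/(2*(k + 1)*(k + 2)).
Check: Δs_k = -6/(k**3 + 6*k**2 + 11*k + 6). ✓
Sum = s_(7) − s_(0); s_(7) = -35/24, s_(0) = 0 ⇒ -35/24.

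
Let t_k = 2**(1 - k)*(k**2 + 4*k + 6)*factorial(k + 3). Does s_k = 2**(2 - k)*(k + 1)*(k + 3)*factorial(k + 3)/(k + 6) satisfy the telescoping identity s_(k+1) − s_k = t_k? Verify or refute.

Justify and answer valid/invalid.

Invalid: residual -6*(k**3 + 10*k**2 + 28*k + 34)*factorial(k + 3)/(2**k*(k + 6)*(k + 7)) ≠ 0.

s_(k+1) = 2**(1 - k)*(k + 2)*(k + 4)*factorial(k + 4)/(k + 7)
s_(k+1) − s_k = 2**(1 - k)*(k**4 + 14*k**3 + 70*k**2 + 162*k + 150)*factorial(k + 3)/((k + 6)*(k + 7))
(s_(k+1) − s_k) − t_k = -6*(k**3 + 10*k**2 + 28*k + 34)*factorial(k + 3)/(2**k*(k + 6)*(k + 7))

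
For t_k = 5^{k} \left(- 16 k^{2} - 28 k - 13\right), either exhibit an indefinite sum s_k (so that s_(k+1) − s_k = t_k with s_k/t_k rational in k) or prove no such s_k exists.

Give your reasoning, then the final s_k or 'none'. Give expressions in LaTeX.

s_k = 5^{k} \left(- 4 k^{2} + 3 k - 2\right)

The ratio is 5*(16*k**2 + 60*k + 57)/(16*k**2 + 28*k + 13).
Normal form (A,B,C) = (5, 1, k**2 + 7*k/4 + 13/16).
Set up (5)·f(k+1) − (1)·f(k) − (k**2 + 7*k/4 + 13/16) = 0.
From deg A=0, deg B=0, deg C=2: d=2.
A polynomial solution: f(k) = (4*k**2 - 3*k + 2)/16.
Get s_k = R·t_k = 5**k*(-4*k**2 + 3*k - 2) with R(k) = B(k−1)f(k)/C(k) = (4*k**2 - 3*k + 2)/(16*k**2 + 28*k + 13).
Verify: 5**k*(-16*k**2 - 28*k - 13) matches t_k.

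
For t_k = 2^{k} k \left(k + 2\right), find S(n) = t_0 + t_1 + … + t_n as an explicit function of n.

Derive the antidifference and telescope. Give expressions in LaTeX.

The ratio is 2*(k + 1)*(k + 3)/(k*(k + 2)).
Normal form (A,B,C) = (2, 1, k**2 + 2*k).
f must satisfy (2)·f(k+1) − (1)·f(k) = k**2 + 2*k.
deg f ≤ 2 (via 0,0,2).
Coefficient equations give f(k) = k**2 - 2*k + 2.
R(k) = B(k−1)·f(k)/C(k) = (k**2 - 2*k + 2)/(k*(k + 2)); s_k = R·t_k = 2**k*(k**2 - 2*k + 2).
s_(k+1) − s_k = 2**k*k*(k + 2) = t_k.
Σ_(k=0)^n t_k = s_(n+1) − s_(0) = (2**(n + 1)*(n**2 + 1)) − (2), i.e. 2*2**n*n**2 + 2*2**n - 2.

S(n) = 2 \cdot 2^{n} n^{2} + 2 \cdot 2^{n} - 2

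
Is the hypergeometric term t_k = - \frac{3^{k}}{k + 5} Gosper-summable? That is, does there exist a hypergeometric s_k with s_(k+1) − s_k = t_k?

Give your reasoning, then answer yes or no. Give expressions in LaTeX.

r(k) = 3*(k + 5)/(k + 6) after simplifying.
So A=3*k + 15 and B=k + 6, with C=1.
Need (3*k + 15)·f(k+1) − (k + 5)·f(k) = 1.
deg f ≤ -1 (via 1,1,0).
d = -1 < 0 ⇒ no nonzero polynomial f; not summable.

No — key equation has no polynomial f.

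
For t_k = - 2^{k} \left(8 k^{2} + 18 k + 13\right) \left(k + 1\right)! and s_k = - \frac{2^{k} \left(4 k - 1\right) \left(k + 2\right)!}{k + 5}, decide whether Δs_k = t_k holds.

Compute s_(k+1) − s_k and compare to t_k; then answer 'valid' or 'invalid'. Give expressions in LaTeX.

Invalid: residual \frac{3 \cdot 2^{k} \left(8 k^{3} + 58 k^{2} + 99 k + 66\right) \left(k + 1\right)!}{\left(k + 5\right) \left(k + 6\right)} ≠ 0.

s_(k+1) = -2**(k + 1)*(4*k + 3)*factorial(k + 3)/(k + 6)
s_(k+1) − s_k = -2**k*(2*k + 3)*(4*k**2 + 27*k + 32)*factorial(k + 2)/((k + 5)*(k + 6))
(s_(k+1) − s_k) − t_k = 3*2**k*(8*k**3 + 58*k**2 + 99*k + 66)*factorial(k + 1)/((k + 5)*(k + 6))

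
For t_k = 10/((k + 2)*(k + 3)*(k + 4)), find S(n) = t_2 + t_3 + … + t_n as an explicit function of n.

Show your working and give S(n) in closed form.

Compute t_(k+1)/t_k: get (k + 2)/(k + 5).
A = k + 2, B = k + 5, C = 1.
Solve (k + 2)·f(k+1) − (k + 4)·f(k) = 1.
From deg A=1, deg B=1, deg C=0: d=2.
Coefficient equations give f(k) = k*(k + 5)/12.
Get s_k = R·t_k = 5*k*(k + 5)/(6*(k + 2)*(k + 3)) with R(k) = B(k−1)f(k)/C(k) = k*(k + 4)*(k + 5)/12.
Check: Δs_k = 10/(k**3 + 9*k**2 + 26*k + 24). ✓
s_(n+1) = 5*(n**2 + 7*n + 6)/(6*(n**2 + 7*n + 12)) and s_(2) = 7/12, so S(n) = (n**2 + 7*n - 8)/(4*(n**2 + 7*n + 12)).

S(n) = (n**2 + 7*n - 8)/(4*(n**2 + 7*n + 12))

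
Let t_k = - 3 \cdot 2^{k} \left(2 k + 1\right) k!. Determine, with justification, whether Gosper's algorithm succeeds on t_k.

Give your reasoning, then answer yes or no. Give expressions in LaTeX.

Yes. s_k = - 3 \cdot 2^{k} k!.

t_(k+1)/t_k = 2*(k + 1)*(2*k + 3)/(2*k + 1).
Normal form (A,B,C) = (2*k + 2, 1, k + 1/2).
f must satisfy (2*k + 2)·f(k+1) − (1)·f(k) = k + 1/2.
d = 0 from the (1,0,1) case.
Match coefficients ⇒ f(k) = 1/2.
Certificate R = B(k−1)f/C = 1/(2*k + 1) gives s_k = -3*2**k*factorial(k).
s_(k+1) − s_k = -3*2**k*(2*k + 1)*factorial(k) = t_k.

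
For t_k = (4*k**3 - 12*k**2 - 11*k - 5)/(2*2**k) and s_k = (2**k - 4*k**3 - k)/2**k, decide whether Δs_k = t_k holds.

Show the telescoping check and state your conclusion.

Valid — Δs_k = t_k.

s_(k+1) = (2*2**k - k - 4*(k + 1)**3 - 1)/(2*2**k)
s_(k+1) − s_k = (8*k**3 + k - 4*(k + 1)**3 - 1)/(2*2**k)
(s_(k+1) − s_k) − t_k = 0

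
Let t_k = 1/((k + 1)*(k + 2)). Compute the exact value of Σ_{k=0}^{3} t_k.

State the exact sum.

r(k) = (k + 1)/(k + 3) after simplifying.
Gosper form: A/B · C(k+1)/C(k) with A=k + 1, B=k + 3, C=1.
Need (k + 1)·f(k+1) − (k + 2)·f(k) = 1.
Bound: deg f ≤ 1.
Coefficient equations give f(k) = k.
So s_k = (B(k−1)f/C)·t_k = (k*(k + 2))·t_k = k/(k + 1).
Verify: 1/(k**2 + 3*k + 2) matches t_k.
Sum = s_(4) − s_(0); s_(4) = 4/5, s_(0) = 0 ⇒ 4/5.

Σ = 4/5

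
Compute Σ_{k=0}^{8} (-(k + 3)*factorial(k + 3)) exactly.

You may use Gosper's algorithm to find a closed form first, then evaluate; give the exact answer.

Σ = -479001594

The ratio is (k + 4)**2/(k + 3).
Gosper form: A/B · C(k+1)/C(k) with A=k + 4, B=1, C=k + 3.
Solve (k + 4)·f(k+1) − (1)·f(k) = k + 3.
From deg A=1, deg B=0, deg C=1: d=0.
A polynomial solution: f(k) = 1.
R(k) = B(k−1)·f(k)/C(k) = 1/(k + 3); s_k = R·t_k = -factorial(k + 3).
Verify: -(k + 3)*factorial(k + 3) matches t_k.
Telescoping: Σ = s_(9) − s_(0) = -479001600 − (-6) = -479001594.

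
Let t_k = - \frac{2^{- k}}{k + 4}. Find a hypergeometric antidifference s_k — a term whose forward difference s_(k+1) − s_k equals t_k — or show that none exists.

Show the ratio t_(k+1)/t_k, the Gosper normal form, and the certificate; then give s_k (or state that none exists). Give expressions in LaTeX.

no hypergeometric antidifference exists

Step 1: r(k) = (k + 4)/(2*(k + 5)).
Gosper form: A/B · C(k+1)/C(k) with A=k/2 + 2, B=k + 5, C=1.
Solve (k/2 + 2)·f(k+1) − (k + 4)·f(k) = 1.
From deg A=1, deg B=1, deg C=0: d=-1.
d = -1 < 0 ⇒ no nonzero polynomial f; not summable.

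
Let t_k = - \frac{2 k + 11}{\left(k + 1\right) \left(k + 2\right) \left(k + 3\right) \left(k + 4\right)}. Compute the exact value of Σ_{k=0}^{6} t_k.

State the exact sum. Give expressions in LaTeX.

Σ = -469/720

The ratio is (k + 1)*(2*k + 13)/((k + 5)*(2*k + 11)).
Gosper form: A/B · C(k+1)/C(k) with A=k + 1, B=k + 5, C=k + 11/2.
Need (k + 1)·f(k+1) − (k + 4)·f(k) = k + 11/2.
Bound: deg f ≤ 3.
Solving with deg f ≤ 3: f(k) = k*(2*k**2 + 12*k + 19)/6.
Get s_k = R·t_k = k*(-2*k**2 - 12*k - 19)/(3*(k + 1)*(k + 2)*(k + 3)) with R(k) = B(k−1)f(k)/C(k) = k*(k + 4)*(2*k**2 + 12*k + 19)/(3*(2*k + 11)).
Verify: (-2*k - 11)/(k**4 + 10*k**3 + 35*k**2 + 50*k + 24) matches t_k.
Σ_(k=0)^(6) t_k = s_(7) − s_(0) = -469/720 − (0) = -469/720.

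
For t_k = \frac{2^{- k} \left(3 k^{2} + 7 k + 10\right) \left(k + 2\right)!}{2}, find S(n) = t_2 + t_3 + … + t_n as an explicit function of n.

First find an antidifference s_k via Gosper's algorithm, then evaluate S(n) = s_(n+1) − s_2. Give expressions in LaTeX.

The ratio is (k + 3)*(7*k + 3*(k + 1)**2 + 17)/(2*(3*k**2 + 7*k + 10)).
So A=k/2 + 3/2 and B=1, with C=k**2 + 7*k/3 + 10/3.
f must satisfy (k/2 + 3/2)·f(k+1) − (1)·f(k) = k**2 + 7*k/3 + 10/3.
From deg A=1, deg B=0, deg C=2: d=1.
Solving with deg f ≤ 1: f(k) = 2*(3*k + 1)/3.
R(k) = B(k−1)·f(k)/C(k) = 2*(3*k + 1)/(3*k**2 + 7*k + 10); s_k = R·t_k = (3*k + 1)*factorial(k + 2)/2**k.
Check: Δs_k = (3*k**2 + 7*k + 10)*factorial(k + 2)/(2*2**k). ✓
s_(n+1) = 2**(-n - 1)*(3*n + 4)*factorial(n + 3) and s_(2) = 42, so S(n) = -42 + 3*n*factorial(n + 3)/(2*2**n) + 2*factorial(n + 3)/2**n.

S(n) = -42 + \frac{3 \cdot 2^{- n} n \left(n + 3\right)!}{2} + 2 \cdot 2^{- n} \left(n + 3\right)!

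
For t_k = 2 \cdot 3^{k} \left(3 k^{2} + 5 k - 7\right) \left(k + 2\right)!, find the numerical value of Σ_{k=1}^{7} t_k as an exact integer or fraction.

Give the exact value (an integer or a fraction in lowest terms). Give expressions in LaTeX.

r(k) = 3*(3*k**3 + 20*k**2 + 34*k + 3)/(3*k**2 + 5*k - 7) after simplifying.
Gosper form: A/B · C(k+1)/C(k) with A=3*k + 9, B=1, C=k**2 + 5*k/3 - 7/3.
Need (3*k + 9)·f(k+1) − (1)·f(k) = k**2 + 5*k/3 - 7/3.
deg f ≤ 1 (via 1,0,2).
Solving with deg f ≤ 1: f(k) = (k - 2)/3.
Certificate R = B(k−1)f/C = (k - 2)/(3*k**2 + 5*k - 7) gives s_k = 2*3**k*(k - 2)*factorial(k + 2).
Check: Δs_k = 2*3**k*(3*k**2 + 5*k - 7)*factorial(k + 2). ✓
Sum = s_(8) − s_(1); s_(8) = 285702681600, s_(1) = -36 ⇒ 285702681636.

Σ = 285702681636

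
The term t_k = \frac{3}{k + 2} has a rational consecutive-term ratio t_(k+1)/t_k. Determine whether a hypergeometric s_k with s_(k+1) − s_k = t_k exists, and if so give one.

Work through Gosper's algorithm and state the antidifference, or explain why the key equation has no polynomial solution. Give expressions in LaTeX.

r(k) = (k + 2)/(k + 3) after simplifying.
Factor: A=k + 2; B=k + 3; C=1.
Set up (k + 2)·f(k+1) − (k + 2)·f(k) − (1) = 0.
d = 0 from the (1,1,0) case.
Put f(k) = c0: A·f(k+1) − B(k−1)·f(k) − C = -1; need -1 = 0 — inconsistent ⇒ no f, not summable.

not Gosper-summable; s_k does not exist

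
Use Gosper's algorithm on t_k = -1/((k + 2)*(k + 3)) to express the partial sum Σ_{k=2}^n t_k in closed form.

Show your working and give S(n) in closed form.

Compute t_(k+1)/t_k: get (k + 2)/(k + 4).
A = k + 2, B = k + 4, C = 1.
Need (k + 2)·f(k+1) − (k + 3)·f(k) = 1.
From deg A=1, deg B=1, deg C=0: d=1.
Solve for f: f(k) = k/2 (degree 1 ≤ 1).
Get s_k = R·t_k = -k/(2*k + 4) with R(k) = B(k−1)f(k)/C(k) = k*(k + 3)/2.
Verify: -1/(k**2 + 5*k + 6) matches t_k.
s_(n+1) = (-n - 1)/(2*(n + 3)) and s_(2) = -1/4, so S(n) = (1 - n)/(4*(n + 3)).

S(n) = (1 - n)/(4*(n + 3))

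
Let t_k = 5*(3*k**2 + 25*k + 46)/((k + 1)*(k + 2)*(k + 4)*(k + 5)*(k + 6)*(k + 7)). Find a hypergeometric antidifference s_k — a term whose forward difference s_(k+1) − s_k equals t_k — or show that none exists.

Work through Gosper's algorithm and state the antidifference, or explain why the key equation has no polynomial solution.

r(k) = (k + 1)*(k + 4)*(25*k + 3*(k + 1)**2 + 71)/((k + 3)*(k + 8)*(3*k**2 + 25*k + 46)) after simplifying.
So A=k + 1 and B=k + 8, with C=k**3 + 34*k**2/3 + 121*k/3 + 46.
Key eq: (k + 1)·f(k+1) = (k + 7)·f(k) + (k**3 + 34*k**2/3 + 121*k/3 + 46).
d = 6 from the (1,1,3) case.
Solve for f: f(k) = k*(k + 2)*(k + 3)*(k + 5)*(k**2 + 11*k + 34)/72 (degree 6 ≤ 6).
Then R = B(k−1)f/C = k*(k + 2)*(k + 5)*(k + 7)*(k**2 + 11*k + 34)/(24*(3*k**2 + 25*k + 46)), so s_k = R(k)·t_k = 5*k*(k**2 + 11*k + 34)/(24*(k**3 + 11*k**2 + 34*k + 24)).
Check: Δs_k = 5*(3*k**2 + 25*k + 46)/(k**6 + 25*k**5 + 247*k**4 + 1219*k**3 + 3112*k**2 + 3796*k + 1680). ✓

s_k = 5*k*(k**2 + 11*k + 34)/(24*(k**3 + 11*k**2 + 34*k + 24))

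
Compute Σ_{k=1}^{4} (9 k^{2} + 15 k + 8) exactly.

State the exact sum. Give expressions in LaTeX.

Σ = 452

Compute t_(k+1)/t_k: get (9*k**2 + 33*k + 32)/(9*k**2 + 15*k + 8).
So A=1 and B=1, with C=k**2 + 5*k/3 + 8/9.
Need (1)·f(k+1) − (1)·f(k) = k**2 + 5*k/3 + 8/9.
d = 3 from the (0,0,2) case.
A polynomial solution: f(k) = k*(3*k**2 + 3*k + 2)/9.
R(k) = B(k−1)·f(k)/C(k) = k*(3*k**2 + 3*k + 2)/(9*k**2 + 15*k + 8); s_k = R·t_k = k*(3*k**2 + 3*k + 2).
Δs = 9*k**2 + 15*k + 8, as required.
Telescoping: Σ = s_(5) − s_(1) = 460 − (8) = 452.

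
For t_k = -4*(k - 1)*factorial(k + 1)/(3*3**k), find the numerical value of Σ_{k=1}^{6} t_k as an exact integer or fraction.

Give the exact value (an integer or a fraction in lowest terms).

r(k) = k*(k + 2)/(3*(k - 1)) after simplifying.
A = k/3 + 2/3, B = 1, C = k - 1.
Key eq: (k/3 + 2/3)·f(k+1) = (1)·f(k) + (k - 1).
Bound: deg f ≤ 0.
Coefficient equations give f(k) = 3.
Then R = B(k−1)f/C = 3/(k - 1), so s_k = R(k)·t_k = -4*factorial(k + 1)/3**k.
s_(k+1) − s_k = -4*(k - 1)*factorial(k + 1)/(3*3**k) = t_k.
Evaluate s at k=7 and k=1: -17920/243 and -8/3; difference -17272/243.

Σ = -17272/243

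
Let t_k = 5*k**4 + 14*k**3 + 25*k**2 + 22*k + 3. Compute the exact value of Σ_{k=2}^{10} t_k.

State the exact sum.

Σ = 179811

The ratio is (5*k**4 + 34*k**3 + 97*k**2 + 134*k + 69)/(5*k**4 + 14*k**3 + 25*k**2 + 22*k + 3).
Gosper form: A/B · C(k+1)/C(k) with A=1, B=1, C=k**4 + 14*k**3/5 + 5*k**2 + 22*k/5 + 3/5.
f must satisfy (1)·f(k+1) − (1)·f(k) = k**4 + 14*k**3/5 + 5*k**2 + 22*k/5 + 3/5.
Degrees (0,0,4) ⇒ d ≤ 5.
Solving with deg f ≤ 5: f(k) = k*(k**4 + k**3 + 3*k**2 + 2*k - 4)/5.
R(k) = B(k−1)·f(k)/C(k) = k*(k**4 + k**3 + 3*k**2 + 2*k - 4)/(5*k**4 + 14*k**3 + 25*k**2 + 22*k + 3); s_k = R·t_k = k*(k**4 + k**3 + 3*k**2 + 2*k - 4).
s_(k+1) − s_k = 5*k**4 + 14*k**3 + 25*k**2 + 22*k + 3 = t_k.
Evaluate s at k=11 and k=2: 179883 and 72; difference 179811.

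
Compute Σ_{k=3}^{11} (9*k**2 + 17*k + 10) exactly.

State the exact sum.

Σ = 5670

t_(k+1)/t_k = (9*k**2 + 35*k + 36)/(9*k**2 + 17*k + 10).
Normal form (A,B,C) = (1, 1, k**2 + 17*k/9 + 10/9).
Key eq: (1)·f(k+1) = (1)·f(k) + (k**2 + 17*k/9 + 10/9).
d = 3 from the (0,0,2) case.
A polynomial solution: f(k) = k*(3*k**2 + 4*k + 3)/9.
R(k) = B(k−1)·f(k)/C(k) = k*(3*k**2 + 4*k + 3)/(9*k**2 + 17*k + 10); s_k = R·t_k = k*(3*k**2 + 4*k + 3).
Check: Δs_k = 9*k**2 + 17*k + 10. ✓
Σ_(k=3)^(11) t_k = s_(12) − s_(3) = 5796 − (126) = 5670.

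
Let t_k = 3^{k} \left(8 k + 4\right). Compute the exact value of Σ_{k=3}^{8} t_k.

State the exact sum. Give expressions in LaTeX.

t_(k+1)/t_k = 3*(2*k + 3)/(2*k + 1).
Gosper form: A/B · C(k+1)/C(k) with A=3, B=1, C=k + 1/2.
f must satisfy (3)·f(k+1) − (1)·f(k) = k + 1/2.
From deg A=0, deg B=0, deg C=1: d=1.
Match coefficients ⇒ f(k) = (k - 1)/2.
R(k) = B(k−1)·f(k)/C(k) = (k - 1)/(2*k + 1); s_k = R·t_k = 4*3**k*(k - 1).
Δs = 3**k*(8*k + 4), as required.
Telescoping: Σ = s_(9) − s_(3) = 629856 − (216) = 629640.

Σ = 629640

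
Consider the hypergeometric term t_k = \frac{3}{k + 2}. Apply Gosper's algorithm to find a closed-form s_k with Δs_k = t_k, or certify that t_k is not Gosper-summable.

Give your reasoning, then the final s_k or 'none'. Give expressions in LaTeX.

none (Gosper's algorithm certifies no s_k)

Compute t_(k+1)/t_k: get (k + 2)/(k + 3).
Normal form (A,B,C) = (k + 2, k + 3, 1).
Need (k + 2)·f(k+1) − (k + 2)·f(k) = 1.
deg f ≤ 0 (via 1,1,0).
Generic f = c0 gives residual -1; -1 = 0 cannot hold, so t_k is not Gosper-summable.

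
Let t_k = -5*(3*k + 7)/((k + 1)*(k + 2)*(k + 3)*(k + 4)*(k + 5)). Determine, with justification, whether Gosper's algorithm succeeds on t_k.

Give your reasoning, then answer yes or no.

Yes. s_k = 5*k*(-k**2 - 8*k - 19)/(12*(k**3 + 8*k**2 + 19*k + 12)).

Step 1: r(k) = (k + 1)*(3*k + 10)/((k + 6)*(3*k + 7)).
Take A(k)=k + 1, B(k)=k + 6, C(k)=k + 7/3.
Set up (k + 1)·f(k+1) − (k + 5)·f(k) − (k + 7/3) = 0.
deg f ≤ 4 (via 1,1,1).
A polynomial solution: f(k) = k*(k + 2)*(k**2 + 8*k + 19)/36.
Certificate R = B(k−1)f/C = k*(k + 2)*(k + 5)*(k**2 + 8*k + 19)/(12*(3*k + 7)) gives s_k = 5*k*(-k**2 - 8*k - 19)/(12*(k**3 + 8*k**2 + 19*k + 12)).
Δs = 5*(-3*k - 7)/(k**5 + 15*k**4 + 85*k**3 + 225*k**2 + 274*k + 120), as required.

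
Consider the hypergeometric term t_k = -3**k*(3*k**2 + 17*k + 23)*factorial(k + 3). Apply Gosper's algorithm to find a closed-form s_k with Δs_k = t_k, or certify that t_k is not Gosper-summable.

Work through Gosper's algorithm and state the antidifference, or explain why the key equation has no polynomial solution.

s_k = -3**k*(k + 1)*factorial(k + 3)

Compute t_(k+1)/t_k: get 3*(3*k**3 + 35*k**2 + 135*k + 172)/(3*k**2 + 17*k + 23).
Factor: A=3*k + 12; B=1; C=k**2 + 17*k/3 + 23/3.
f must satisfy (3*k + 12)·f(k+1) − (1)·f(k) = k**2 + 17*k/3 + 23/3.
d = 1 from the (1,0,2) case.
Coefficient equations give f(k) = (k + 1)/3.
Certificate R = B(k−1)f/C = (k + 1)/(3*k**2 + 17*k + 23) gives s_k = -3**k*(k + 1)*factorial(k + 3).
Check: Δs_k = -3**k*(3*k**2 + 17*k + 23)*factorial(k + 3). ✓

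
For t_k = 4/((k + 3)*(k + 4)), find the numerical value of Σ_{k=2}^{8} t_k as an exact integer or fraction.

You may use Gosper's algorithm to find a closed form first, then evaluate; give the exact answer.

The ratio is (k + 3)/(k + 5).
Factor: A=k + 3; B=k + 5; C=1.
Solve (k + 3)·f(k+1) − (k + 4)·f(k) = 1.
deg f ≤ 1 (via 1,1,0).
Solving with deg f ≤ 1: f(k) = k/3.
So s_k = (B(k−1)f/C)·t_k = (k*(k + 4)/3)·t_k = 4*k/(3*(k + 3)).
Check: Δs_k = 4/(k**2 + 7*k + 12). ✓
Σ_(k=2)^(8) t_k = s_(9) − s_(2) = 1 − (8/15) = 7/15.

Σ = 7/15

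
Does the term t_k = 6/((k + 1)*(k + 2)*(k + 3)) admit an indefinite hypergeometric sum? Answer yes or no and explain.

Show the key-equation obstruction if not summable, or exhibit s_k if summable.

Yes. s_k = 3*k*(k + 3)/(2*(k + 1)*(k + 2)).

r(k) = (k + 1)/(k + 4) after simplifying.
A = k + 1, B = k + 4, C = 1.
Set up (k + 1)·f(k+1) − (k + 3)·f(k) − (1) = 0.
From deg A=1, deg B=1, deg C=0: d=2.
A polynomial solution: f(k) = k*(k + 3)/4.
So s_k = (B(k−1)f/C)·t_k = (k*(k + 3)**2/4)·t_k = 3*k*(k + 3)/(2*(k + 1)*(k + 2)).
s_(k+1) − s_k = 6/(k**3 + 6*k**2 + 11*k + 6) = t_k.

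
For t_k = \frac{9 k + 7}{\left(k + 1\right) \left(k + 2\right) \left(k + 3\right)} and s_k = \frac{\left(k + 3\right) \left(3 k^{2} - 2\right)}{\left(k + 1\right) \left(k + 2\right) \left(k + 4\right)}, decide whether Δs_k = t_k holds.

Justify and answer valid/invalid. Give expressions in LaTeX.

Invalid: residual \frac{3 k^{3} - 45 k - 34}{k^{5} + 15 k^{4} + 85 k^{3} + 225 k^{2} + 274 k + 120} ≠ 0.

s_(k+1) = (k + 4)*(3*(k + 1)**2 - 2)/((k + 2)*(k + 3)*(k + 5))
s_(k+1) − s_k = 2*(6*k**3 + 44*k**2 + 99*k + 53)/(k**5 + 15*k**4 + 85*k**3 + 225*k**2 + 274*k + 120)
(s_(k+1) − s_k) − t_k = (3*k**3 - 45*k - 34)/(k**5 + 15*k**4 + 85*k**3 + 225*k**2 + 274*k + 120)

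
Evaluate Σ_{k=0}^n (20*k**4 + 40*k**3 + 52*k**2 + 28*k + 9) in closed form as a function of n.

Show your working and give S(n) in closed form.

S(n) = 4*n**5 + 20*n**4 + 44*n**3 + 50*n**2 + 31*n + 9

t_(k+1)/t_k = (20*k**4 + 120*k**3 + 292*k**2 + 332*k + 149)/(20*k**4 + 40*k**3 + 52*k**2 + 28*k + 9).
A = 1, B = 1, C = k**4 + 2*k**3 + 13*k**2/5 + 7*k/5 + 9/20.
Solve (1)·f(k+1) − (1)·f(k) = k**4 + 2*k**3 + 13*k**2/5 + 7*k/5 + 9/20.
Bound: deg f ≤ 5.
Match coefficients ⇒ f(k) = k*(4*k**4 + 4*k**2 - 2*k + 3)/20.
Then R = B(k−1)f/C = k*(4*k**4 + 4*k**2 - 2*k + 3)/(20*k**4 + 40*k**3 + 52*k**2 + 28*k + 9), so s_k = R(k)·t_k = k*(4*k**4 + 4*k**2 - 2*k + 3).
s_(k+1) − s_k = 20*k**4 + 40*k**3 + 52*k**2 + 28*k + 9 = t_k.
Evaluate: s_(n+1) = 4*n**5 + 20*n**4 + 44*n**3 + 50*n**2 + 31*n + 9; subtract s_(0) = 0 ⇒ S(n) = 4*n**5 + 20*n**4 + 44*n**3 + 50*n**2 + 31*n + 9.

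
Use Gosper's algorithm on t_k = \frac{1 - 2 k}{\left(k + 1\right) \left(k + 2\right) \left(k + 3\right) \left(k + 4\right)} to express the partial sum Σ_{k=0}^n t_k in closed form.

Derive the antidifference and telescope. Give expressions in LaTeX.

S(n) = \frac{n + 1}{n^{3} + 9 n^{2} + 26 n + 24}

The ratio is (k + 1)*(2*k + 1)/((k + 5)*(2*k - 1)).
Gosper form: A/B · C(k+1)/C(k) with A=k + 1, B=k + 5, C=k - 1/2.
f must satisfy (k + 1)·f(k+1) − (k + 4)·f(k) = k - 1/2.
Bound: deg f ≤ 3.
Solve for f: f(k) = -k/2 (degree 1 ≤ 3).
Get s_k = R·t_k = k/((k + 1)*(k + 2)*(k + 3)) with R(k) = B(k−1)f(k)/C(k) = -k*(k + 4)/(2*k - 1).
Check: Δs_k = (-k*(k + 4) + (k + 1)**2)/((k + 1)*(k + 2)*(k + 3)*(k + 4)). ✓
Σ_(k=0)^n t_k = s_(n+1) − s_(0) = ((n + 1)/(n**3 + 9*n**2 + 26*n + 24)) − (0), i.e. (n + 1)/(n**3 + 9*n**2 + 26*n + 24).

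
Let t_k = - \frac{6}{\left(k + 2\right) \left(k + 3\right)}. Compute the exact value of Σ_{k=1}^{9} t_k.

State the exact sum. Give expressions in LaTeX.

The ratio is (k + 2)/(k + 4).
Normal form (A,B,C) = (k + 2, k + 4, 1).
Key eq: (k + 2)·f(k+1) = (k + 3)·f(k) + (1).
deg f ≤ 1 (via 1,1,0).
A polynomial solution: f(k) = k/2.
R(k) = B(k−1)·f(k)/C(k) = k*(k + 3)/2; s_k = R·t_k = -3*k/(k + 2).
Verify: -6/(k**2 + 5*k + 6) matches t_k.
Telescoping: Σ = s_(10) − s_(1) = -5/2 − (-1) = -3/2.

Σ = -3/2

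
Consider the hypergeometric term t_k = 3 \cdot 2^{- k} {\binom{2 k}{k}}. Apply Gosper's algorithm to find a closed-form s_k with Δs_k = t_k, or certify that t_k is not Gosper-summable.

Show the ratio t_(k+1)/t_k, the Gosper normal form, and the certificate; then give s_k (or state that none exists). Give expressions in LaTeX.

t_(k+1)/t_k = (2*k + 1)/(k + 1).
Factor: A=2*k + 1; B=k + 1; C=1.
f must satisfy (2*k + 1)·f(k+1) − (k)·f(k) = 1.
Degrees (1,1,0) ⇒ d ≤ -1.
deg f ≤ -1 is impossible — no certificate.

no hypergeometric antidifference exists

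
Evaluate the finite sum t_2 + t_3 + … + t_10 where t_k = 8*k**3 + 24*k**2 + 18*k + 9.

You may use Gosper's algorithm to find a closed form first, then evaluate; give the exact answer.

r(k) = (8*k**3 + 48*k**2 + 90*k + 59)/(8*k**3 + 24*k**2 + 18*k + 9) after simplifying.
A = 1, B = 1, C = k**3 + 3*k**2 + 9*k/4 + 9/8.
f must satisfy (1)·f(k+1) − (1)·f(k) = k**3 + 3*k**2 + 9*k/4 + 9/8.
From deg A=0, deg B=0, deg C=3: d=4.
A polynomial solution: f(k) = k*(2*k**3 + 4*k**2 - k + 4)/8.
Certificate R = B(k−1)f/C = k*(2*k**3 + 4*k**2 - k + 4)/(8*k**3 + 24*k**2 + 18*k + 9) gives s_k = k*(2*k**3 + 4*k**2 - k + 4).
Δs = 8*k**3 + 24*k**2 + 18*k + 9, as required.
Telescoping: Σ = s_(11) − s_(2) = 34529 − (68) = 34461.

Σ = 34461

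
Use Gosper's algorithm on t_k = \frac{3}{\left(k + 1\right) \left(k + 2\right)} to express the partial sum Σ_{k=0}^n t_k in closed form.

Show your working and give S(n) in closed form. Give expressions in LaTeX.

S(n) = \frac{3 \left(n + 1\right)}{n + 2}

r(k) = (k + 1)/(k + 3) after simplifying.
A = k + 1, B = k + 3, C = 1.
Need (k + 1)·f(k+1) − (k + 2)·f(k) = 1.
From deg A=1, deg B=1, deg C=0: d=1.
Solve for f: f(k) = k (degree 1 ≤ 1).
Then R = B(k−1)f/C = k*(k + 2), so s_k = R(k)·t_k = 3*k/(k + 1).
s_(k+1) − s_k = 3/(k**2 + 3*k + 2) = t_k.
Telescope: S(n) = s_(n+1) − s_(0) = 3*(n + 1)/(n + 2) − (0) = 3*(n + 1)/(n + 2).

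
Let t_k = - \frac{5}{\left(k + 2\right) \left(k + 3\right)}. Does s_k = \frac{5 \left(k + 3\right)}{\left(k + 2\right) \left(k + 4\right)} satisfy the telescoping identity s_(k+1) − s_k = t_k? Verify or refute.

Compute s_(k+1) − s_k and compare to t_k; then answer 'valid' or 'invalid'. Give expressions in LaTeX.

Invalid: residual \frac{5 \left(2 k + 7\right)}{k^{4} + 14 k^{3} + 71 k^{2} + 154 k + 120} ≠ 0.

s_(k+1) = 5*(k + 4)/((k + 3)*(k + 5))
s_(k+1) − s_k = 5*(-k**2 - 7*k - 13)/(k**4 + 14*k**3 + 71*k**2 + 154*k + 120)
(s_(k+1) − s_k) − t_k = 5*(2*k + 7)/(k**4 + 14*k**3 + 71*k**2 + 154*k + 120)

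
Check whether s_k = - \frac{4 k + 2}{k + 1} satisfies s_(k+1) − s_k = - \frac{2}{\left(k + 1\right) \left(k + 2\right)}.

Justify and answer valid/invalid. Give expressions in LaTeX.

s_(k+1) = 2*(-2*k - 3)/(k + 2)
s_(k+1) − s_k = -2/(k**2 + 3*k + 2)
(s_(k+1) − s_k) − t_k = 0

Valid: the claim telescopes to t_k.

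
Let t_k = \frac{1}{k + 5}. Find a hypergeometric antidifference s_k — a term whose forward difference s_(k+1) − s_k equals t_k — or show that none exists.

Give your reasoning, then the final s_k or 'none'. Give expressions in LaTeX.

r(k) = (k + 5)/(k + 6) after simplifying.
Take A(k)=k + 5, B(k)=k + 6, C(k)=1.
f must satisfy (k + 5)·f(k+1) − (k + 5)·f(k) = 1.
deg f ≤ 0 (via 1,1,0).
Put f(k) = c0: A·f(k+1) − B(k−1)·f(k) − C = -1; need -1 = 0 — inconsistent ⇒ no f, not summable.

none (Gosper's algorithm certifies no s_k)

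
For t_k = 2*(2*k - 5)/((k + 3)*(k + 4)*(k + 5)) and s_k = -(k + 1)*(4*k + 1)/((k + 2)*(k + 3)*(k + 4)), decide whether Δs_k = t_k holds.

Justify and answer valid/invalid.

Invalid: residual (5 - 8*k)/(k**4 + 14*k**3 + 71*k**2 + 154*k + 120) ≠ 0.

s_(k+1) = -(k + 2)*(4*k + 5)/((k + 3)*(k + 4)*(k + 5))
s_(k+1) − s_k = (4*k**2 - 10*k - 15)/(k**4 + 14*k**3 + 71*k**2 + 154*k + 120)
(s_(k+1) − s_k) − t_k = (5 - 8*k)/(k**4 + 14*k**3 + 71*k**2 + 154*k + 120)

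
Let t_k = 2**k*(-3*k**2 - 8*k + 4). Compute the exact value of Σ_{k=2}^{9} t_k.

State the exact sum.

Σ = -264184

Step 1: r(k) = 2*(3*k**2 + 14*k + 7)/(3*k**2 + 8*k - 4).
Take A(k)=2, B(k)=1, C(k)=k**2 + 8*k/3 - 4/3.
f must satisfy (2)·f(k+1) − (1)·f(k) = k**2 + 8*k/3 - 4/3.
d = 2 from the (0,0,2) case.
Match coefficients ⇒ f(k) = (3*k**2 - 4*k - 2)/3.
Get s_k = R·t_k = 2**k*(-3*k**2 + 4*k + 2) with R(k) = B(k−1)f(k)/C(k) = (3*k**2 - 4*k - 2)/(3*k**2 + 8*k - 4).
s_(k+1) − s_k = 2**k*(-3*k**2 - 8*k + 4) = t_k.
Evaluate s at k=10 and k=2: -264192 and -8; difference -264184.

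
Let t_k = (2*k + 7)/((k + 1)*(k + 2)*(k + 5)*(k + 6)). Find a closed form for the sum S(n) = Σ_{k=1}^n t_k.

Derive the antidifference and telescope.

Compute t_(k+1)/t_k: get (k + 1)*(k + 5)*(2*k + 9)/((k + 3)*(k + 7)*(2*k + 7)).
Normal form (A,B,C) = (k + 1, k + 7, k**3 + 21*k**2/2 + 73*k/2 + 42).
Need (k + 1)·f(k+1) − (k + 6)·f(k) = k**3 + 21*k**2/2 + 73*k/2 + 42.
From deg A=1, deg B=1, deg C=3: d=5.
A polynomial solution: f(k) = k*(k + 2)*(k + 3)*(k + 4)*(k + 6)/10.
R(k) = B(k−1)·f(k)/C(k) = k*(k + 2)*(k + 6)**2/(5*(2*k + 7)); s_k = R·t_k = k*(k + 6)/(5*(k**2 + 6*k + 5)).
Verify: (2*k + 7)/(k**4 + 14*k**3 + 65*k**2 + 112*k + 60) matches t_k.
Σ_(k=1)^n t_k = s_(n+1) − s_(1) = ((n**2 + 8*n + 7)/(5*(n**2 + 8*n + 12))) − (7/60), i.e. n*(n + 8)/(12*(n**2 + 8*n + 12)).

S(n) = n*(n + 8)/(12*(n**2 + 8*n + 12))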